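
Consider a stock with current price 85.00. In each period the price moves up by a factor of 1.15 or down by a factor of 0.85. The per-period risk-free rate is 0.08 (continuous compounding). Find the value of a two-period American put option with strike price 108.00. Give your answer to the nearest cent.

Risk-neutral probability p = (e^0.08 − 0.85)/(1.15 − 0.85) = 0.2333/0.3000 = 0.7776
Terminal stock prices: S_uu = 112.4, S_ud = 83.09, S_dd = 61.41
Terminal payoffs (K − S): max(-4.412, 0) = 0, max(24.91, 0) = 24.91, max(46.59, 0) = 46.59
Node u (S = 97.75): continuation = e^(−0.08)·[0.7776·0.0000 + 0.2224·24.9125] = 5.1140; exercise value = 10.2500 > continuation, so V_u = 10.2500 (exercise)
Node d (S = 72.25): continuation = e^(−0.08)·[0.7776·24.9125 + 0.2224·46.5875] = 27.4466; exercise value = 35.7500 > continuation, so V_d = 35.7500 (exercise)
Node 0 (S = 85): continuation = e^(−0.08)·[0.7776·10.2500 + 0.2224·35.7500] = 14.6966; exercise value = 23.0000 > continuation, so V_0 = 23.0000 (exercise)

23.00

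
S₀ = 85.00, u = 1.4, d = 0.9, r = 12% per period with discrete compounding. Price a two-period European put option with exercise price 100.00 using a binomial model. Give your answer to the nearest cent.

7.79

Risk-neutral probability p = (1 + 0.12 − 0.9)/(1.4 − 0.9) = 0.2200/0.5000 = 0.4400
Terminal stock prices: S_uu = 166.6, S_ud = 107.1, S_dd = 68.85
Terminal payoffs (K − S): max(-66.6, 0) = 0, max(-7.1, 0) = 0, max(31.15, 0) = 31.15
Node u (S = 119): V_u = 1/1.12·[0.4400·0.0000 + 0.5600·0.0000] = 0.0000
Node d (S = 76.5): V_d = 1/1.12·[0.4400·0.0000 + 0.5600·31.1500] = 15.5750
Node 0 (S = 85): V_0 = 1/1.12·[0.4400·0.0000 + 0.5600·15.5750] = 7.7875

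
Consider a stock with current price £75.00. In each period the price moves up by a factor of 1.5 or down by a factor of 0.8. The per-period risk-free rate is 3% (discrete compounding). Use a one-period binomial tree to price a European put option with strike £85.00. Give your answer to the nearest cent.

Risk-neutral probability p = (1 + 0.03 − 0.8)/(1.5 − 0.8) = 0.2300/0.7000 = 0.3286
Terminal stock prices: S_u = 112.5, S_d = 60
Terminal payoffs (K − S): max(-27.5, 0) = 0, max(25, 0) = 25
Node 0 (S = 75): V_0 = 1/1.03·[0.3286·0.0000 + 0.6714·25.0000] = 16.2968

£16.30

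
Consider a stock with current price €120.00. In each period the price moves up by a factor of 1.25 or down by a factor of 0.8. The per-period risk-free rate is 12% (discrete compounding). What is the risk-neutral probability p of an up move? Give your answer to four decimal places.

Risk-neutral probability p = (1 + 0.12 − 0.8)/(1.25 − 0.8) = 0.3200/0.4500 = 0.7111

p = 0.7111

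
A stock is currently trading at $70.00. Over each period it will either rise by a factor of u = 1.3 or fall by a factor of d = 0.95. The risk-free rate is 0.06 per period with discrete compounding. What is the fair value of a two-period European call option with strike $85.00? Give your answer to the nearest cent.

$3.48

Risk-neutral probability p = (1 + 0.06 − 0.95)/(1.3 − 0.95) = 0.1100/0.3500 = 0.3143
Terminal stock prices: S_uu = 118.3, S_ud = 86.45, S_dd = 63.17
Terminal payoffs (S − K): max(33.3, 0) = 33.3, max(1.45, 0) = 1.45, max(-21.83, 0) = 0
Node u (S = 91): V_u = 1/1.06·[0.3143·33.3000 + 0.6857·1.4500] = 10.8113
Node d (S = 66.5): V_d = 1/1.06·[0.3143·1.4500 + 0.6857·0.0000] = 0.4299
Node 0 (S = 70): V_0 = 1/1.06·[0.3143·10.8113 + 0.6857·0.4299] = 3.4836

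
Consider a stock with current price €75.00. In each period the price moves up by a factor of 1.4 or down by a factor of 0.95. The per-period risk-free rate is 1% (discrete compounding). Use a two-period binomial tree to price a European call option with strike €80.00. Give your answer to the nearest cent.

Risk-neutral probability p = (1 + 0.01 − 0.95)/(1.4 − 0.95) = 0.0600/0.4500 = 0.1333
Terminal stock prices: S_uu = 147, S_ud = 99.75, S_dd = 67.69
Terminal payoffs (S − K): max(67, 0) = 67, max(19.75, 0) = 19.75, max(-12.31, 0) = 0
Node u (S = 105): V_u = 1/1.01·[0.1333·67.0000 + 0.8667·19.7500] = 25.7921
Node d (S = 71.25): V_d = 1/1.01·[0.1333·19.7500 + 0.8667·0.0000] = 2.6073
Node 0 (S = 75): V_0 = 1/1.01·[0.1333·25.7921 + 0.8667·2.6073] = 5.6421

€5.64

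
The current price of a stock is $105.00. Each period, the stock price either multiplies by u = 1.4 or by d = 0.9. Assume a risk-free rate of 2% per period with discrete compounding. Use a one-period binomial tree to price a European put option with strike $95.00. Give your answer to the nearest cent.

Risk-neutral probability p = (1 + 0.02 − 0.9)/(1.4 − 0.9) = 0.1200/0.5000 = 0.2400
Terminal stock prices: S_u = 147, S_d = 94.5
Terminal payoffs (K − S): max(-52, 0) = 0, max(0.5, 0) = 0.5
Node 0 (S = 105): V_0 = 1/1.02·[0.2400·0.0000 + 0.7600·0.5000] = 0.3725

$0.37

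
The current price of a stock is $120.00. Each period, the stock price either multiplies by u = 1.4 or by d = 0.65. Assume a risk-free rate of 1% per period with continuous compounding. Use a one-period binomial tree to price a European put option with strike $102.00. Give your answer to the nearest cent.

$12.35

Risk-neutral probability p = (e^0.01 − 0.65)/(1.4 − 0.65) = 0.3601/0.7500 = 0.4801
Terminal stock prices: S_u = 168, S_d = 78
Terminal payoffs (K − S): max(-66, 0) = 0, max(24, 0) = 24
Node 0 (S = 120): V_0 = e^(−0.01)·[0.4801·0.0000 + 0.5199·24.0000] = 12.3542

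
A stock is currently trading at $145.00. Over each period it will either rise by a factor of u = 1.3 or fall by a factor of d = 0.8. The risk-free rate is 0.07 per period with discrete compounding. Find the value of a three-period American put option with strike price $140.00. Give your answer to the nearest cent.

$12.34

Risk-neutral probability p = (1 + 0.07 − 0.8)/(1.3 − 0.8) = 0.2700/0.5000 = 0.5400
Terminal stock prices: S_uuu = 318.6, S_uud = 196, S_udd = 120.6, S_ddd = 74.24
Terminal payoffs (K − S): max(-178.6, 0) = 0, max(-56.04, 0) = 0, max(19.36, 0) = 19.36, max(65.76, 0) = 65.76
Node uu (S = 245.1): continuation = 1/1.07·[0.5400·0.0000 + 0.4600·0.0000] = 0.0000; exercise value = 0.0000 ≤ continuation, so V_uu = 0.0000
Node ud (S = 150.8): continuation = 1/1.07·[0.5400·0.0000 + 0.4600·19.3600] = 8.3230; exercise value = 0.0000 ≤ continuation, so V_ud = 8.3230
Node dd (S = 92.8): continuation = 1/1.07·[0.5400·19.3600 + 0.4600·65.7600] = 38.0411; exercise value = 47.2000 > continuation, so V_dd = 47.2000 (exercise)
Node u (S = 188.5): continuation = 1/1.07·[0.5400·0.0000 + 0.4600·8.3230] = 3.5781; exercise value = 0.0000 ≤ continuation, so V_u = 3.5781
Node d (S = 116): continuation = 1/1.07·[0.5400·8.3230 + 0.4600·47.2000] = 24.4920; exercise value = 24.0000 ≤ continuation, so V_d = 24.4920
Node 0 (S = 145): continuation = 1/1.07·[0.5400·3.5781 + 0.4600·24.4920] = 12.3350; exercise value = 0.0000 ≤ continuation, so V_0 = 12.3350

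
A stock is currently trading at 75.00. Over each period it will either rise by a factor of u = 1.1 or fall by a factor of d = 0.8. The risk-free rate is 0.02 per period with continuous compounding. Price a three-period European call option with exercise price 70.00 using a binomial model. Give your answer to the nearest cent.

Risk-neutral probability p = (e^0.02 − 0.8)/(1.1 − 0.8) = 0.2202/0.3000 = 0.7340
Terminal stock prices: S_uuu = 99.83, S_uud = 72.6, S_udd = 52.8, S_ddd = 38.4
Terminal payoffs (S − K): max(29.83, 0) = 29.83, max(2.6, 0) = 2.6, max(-17.2, 0) = 0, max(-31.6, 0) = 0
Node uu (S = 90.75): V_uu = e^(−0.02)·[0.7340·29.8250 + 0.2660·2.6000] = 22.1361
Node ud (S = 66): V_ud = e^(−0.02)·[0.7340·2.6000 + 0.2660·0.0000] = 1.8706
Node dd (S = 48): V_dd = e^(−0.02)·[0.7340·0.0000 + 0.2660·0.0000] = 0.0000
Node u (S = 82.5): V_u = e^(−0.02)·[0.7340·22.1361 + 0.2660·1.8706] = 16.4140
Node d (S = 60): V_d = e^(−0.02)·[0.7340·1.8706 + 0.2660·0.0000] = 1.3459
Node 0 (S = 75): V_0 = e^(−0.02)·[0.7340·16.4140 + 0.2660·1.3459] = 12.1603

12.16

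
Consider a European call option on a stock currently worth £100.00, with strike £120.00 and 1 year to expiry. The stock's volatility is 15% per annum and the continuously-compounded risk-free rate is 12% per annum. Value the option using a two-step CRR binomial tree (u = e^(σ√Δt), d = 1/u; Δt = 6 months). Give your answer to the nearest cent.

£1.88

CRR parameters: u = e^(σ√Δt) = e^(0.15·√0.5) = 1.1119, d = 1/u = 0.8994
Per-period rate: rΔt = 0.12·0.5 = 0.06, so R = e^0.06 = 1.0618
Risk-neutral probability p = (e^0.06 − 0.8994)/(1.1119 − 0.8994) = 0.1625/0.2125 = 0.7645
Terminal stock prices: S_uu = 123.6, S_ud = 100, S_dd = 80.89
Terminal payoffs (S − K): max(3.631, 0) = 3.631, max(-20, 0) = 0, max(-39.11, 0) = 0
Node u (S = 111.2): V_u = e^(−0.06)·[0.7645·3.6311 + 0.2355·0.0000] = 2.6142
Node d (S = 89.94): V_d = e^(−0.06)·[0.7645·0.0000 + 0.2355·0.0000] = 0.0000
Node 0 (S = 100): V_0 = e^(−0.06)·[0.7645·2.6142 + 0.2355·0.0000] = 1.8821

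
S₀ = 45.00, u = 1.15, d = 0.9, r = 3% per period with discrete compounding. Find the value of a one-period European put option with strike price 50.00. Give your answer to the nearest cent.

4.43

Risk-neutral probability p = (1 + 0.03 − 0.9)/(1.15 − 0.9) = 0.1300/0.2500 = 0.5200
Terminal stock prices: S_u = 51.75, S_d = 40.5
Terminal payoffs (K − S): max(-1.75, 0) = 0, max(9.5, 0) = 9.5
Node 0 (S = 45): V_0 = 1/1.03·[0.5200·0.0000 + 0.4800·9.5000] = 4.4272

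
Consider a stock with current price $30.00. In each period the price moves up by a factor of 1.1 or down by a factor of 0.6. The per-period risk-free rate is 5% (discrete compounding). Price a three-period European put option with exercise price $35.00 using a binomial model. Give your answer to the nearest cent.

Risk-neutral probability p = (1 + 0.05 − 0.6)/(1.1 − 0.6) = 0.4500/0.5000 = 0.9000
Terminal stock prices: S_uuu = 39.93, S_uud = 21.78, S_udd = 11.88, S_ddd = 6.48
Terminal payoffs (K − S): max(-4.93, 0) = 0, max(13.22, 0) = 13.22, max(23.12, 0) = 23.12, max(28.52, 0) = 28.52
Node uu (S = 36.3): V_uu = 1/1.05·[0.9000·0.0000 + 0.1000·13.2200] = 1.2590
Node ud (S = 19.8): V_ud = 1/1.05·[0.9000·13.2200 + 0.1000·23.1200] = 13.5333
Node dd (S = 10.8): V_dd = 1/1.05·[0.9000·23.1200 + 0.1000·28.5200] = 22.5333
Node u (S = 33): V_u = 1/1.05·[0.9000·1.2590 + 0.1000·13.5333] = 2.3681
Node d (S = 18): V_d = 1/1.05·[0.9000·13.5333 + 0.1000·22.5333] = 13.7460
Node 0 (S = 30): V_0 = 1/1.05·[0.9000·2.3681 + 0.1000·13.7460] = 3.3389

$3.34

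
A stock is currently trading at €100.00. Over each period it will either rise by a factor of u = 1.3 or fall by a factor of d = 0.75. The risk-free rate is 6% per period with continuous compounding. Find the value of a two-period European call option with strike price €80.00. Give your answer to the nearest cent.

Risk-neutral probability p = (e^0.06 − 0.75)/(1.3 − 0.75) = 0.3118/0.5500 = 0.5670
Terminal stock prices: S_uu = 169, S_ud = 97.5, S_dd = 56.25
Terminal payoffs (S − K): max(89, 0) = 89, max(17.5, 0) = 17.5, max(-23.75, 0) = 0
Node u (S = 130): V_u = e^(−0.06)·[0.5670·89.0000 + 0.4330·17.5000] = 54.6588
Node d (S = 75): V_d = e^(−0.06)·[0.5670·17.5000 + 0.4330·0.0000] = 9.3443
Node 0 (S = 100): V_0 = e^(−0.06)·[0.5670·54.6588 + 0.4330·9.3443] = 32.9961

€33.00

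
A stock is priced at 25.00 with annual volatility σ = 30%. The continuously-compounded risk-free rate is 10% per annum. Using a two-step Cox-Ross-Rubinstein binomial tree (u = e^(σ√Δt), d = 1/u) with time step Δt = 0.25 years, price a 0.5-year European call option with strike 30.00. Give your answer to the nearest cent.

1.06

CRR parameters: u = e^(σ√Δt) = e^(0.3·√0.25) = 1.1618, d = 1/u = 0.8607
Per-period rate: rΔt = 0.1·0.25 = 0.025, so R = e^0.025 = 1.0253
Risk-neutral probability p = (e^0.025 − 0.8607)/(1.1618 − 0.8607) = 0.1646/0.3011 = 0.5466
Terminal stock prices: S_uu = 33.75, S_ud = 25, S_dd = 18.52
Terminal payoffs (S − K): max(3.746, 0) = 3.746, max(-5, 0) = 0, max(-11.48, 0) = 0
Node u (S = 29.05): V_u = e^(−0.025)·[0.5466·3.7465 + 0.4534·0.0000] = 1.9974
Node d (S = 21.52): V_d = e^(−0.025)·[0.5466·0.0000 + 0.4534·0.0000] = 0.0000
Node 0 (S = 25): V_0 = e^(−0.025)·[0.5466·1.9974 + 0.4534·0.0000] = 1.0649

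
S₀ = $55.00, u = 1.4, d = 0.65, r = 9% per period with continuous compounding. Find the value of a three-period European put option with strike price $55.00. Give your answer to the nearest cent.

$7.13

Risk-neutral probability p = (e^0.09 − 0.65)/(1.4 − 0.65) = 0.4442/0.7500 = 0.5922
Terminal stock prices: S_uuu = 150.9, S_uud = 70.07, S_udd = 32.53, S_ddd = 15.1
Terminal payoffs (K − S): max(-95.92, 0) = 0, max(-15.07, 0) = 0, max(22.47, 0) = 22.47, max(39.9, 0) = 39.9
Node uu (S = 107.8): V_uu = e^(−0.09)·[0.5922·0.0000 + 0.4078·0.0000] = 0.0000
Node ud (S = 50.05): V_ud = e^(−0.09)·[0.5922·0.0000 + 0.4078·22.4675] = 8.3730
Node dd (S = 23.24): V_dd = e^(−0.09)·[0.5922·22.4675 + 0.4078·39.8956] = 27.0287
Node u (S = 77): V_u = e^(−0.09)·[0.5922·0.0000 + 0.4078·8.3730] = 3.1204
Node d (S = 35.75): V_d = e^(−0.09)·[0.5922·8.3730 + 0.4078·27.0287] = 14.6048
Node 0 (S = 55): V_0 = e^(−0.09)·[0.5922·3.1204 + 0.4078·14.6048] = 7.1317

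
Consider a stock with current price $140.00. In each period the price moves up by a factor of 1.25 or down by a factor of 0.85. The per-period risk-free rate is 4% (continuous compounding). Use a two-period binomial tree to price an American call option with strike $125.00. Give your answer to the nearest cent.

$30.63

Risk-neutral probability p = (e^0.04 − 0.85)/(1.25 − 0.85) = 0.1908/0.4000 = 0.4770
Terminal stock prices: S_uu = 218.8, S_ud = 148.8, S_dd = 101.1
Terminal payoffs (S − K): max(93.75, 0) = 93.75, max(23.75, 0) = 23.75, max(-23.85, 0) = 0
Node u (S = 175): continuation = e^(−0.04)·[0.4770·93.7500 + 0.5230·23.7500] = 54.9013; exercise value = 50.0000 ≤ continuation, so V_u = 54.9013
Node d (S = 119): continuation = e^(−0.04)·[0.4770·23.7500 + 0.5230·0.0000] = 10.8852; exercise value = 0.0000 ≤ continuation, so V_d = 10.8852
Node 0 (S = 140): continuation = e^(−0.04)·[0.4770·54.9013 + 0.5230·10.8852] = 30.6319; exercise value = 15.0000 ≤ continuation, so V_0 = 30.6319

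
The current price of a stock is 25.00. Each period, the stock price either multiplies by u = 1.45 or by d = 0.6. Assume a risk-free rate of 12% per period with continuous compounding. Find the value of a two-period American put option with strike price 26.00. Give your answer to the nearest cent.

4.49

Risk-neutral probability p = (e^0.12 − 0.6)/(1.45 − 0.6) = 0.5275/0.8500 = 0.6206
Terminal stock prices: S_uu = 52.56, S_ud = 21.75, S_dd = 9
Terminal payoffs (K − S): max(-26.56, 0) = 0, max(4.25, 0) = 4.25, max(17, 0) = 17
Node u (S = 36.25): continuation = e^(−0.12)·[0.6206·0.0000 + 0.3794·4.2500] = 1.4302; exercise value = 0.0000 ≤ continuation, so V_u = 1.4302
Node d (S = 15): continuation = e^(−0.12)·[0.6206·4.2500 + 0.3794·17.0000] = 8.0599; exercise value = 11.0000 > continuation, so V_d = 11.0000 (exercise)
Node 0 (S = 25): continuation = e^(−0.12)·[0.6206·1.4302 + 0.3794·11.0000] = 4.4888; exercise value = 1.0000 ≤ continuation, so V_0 = 4.4888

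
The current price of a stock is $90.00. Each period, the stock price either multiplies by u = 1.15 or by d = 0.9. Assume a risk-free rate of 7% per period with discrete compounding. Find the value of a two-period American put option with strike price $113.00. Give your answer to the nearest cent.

$23.00

Risk-neutral probability p = (1 + 0.07 − 0.9)/(1.15 − 0.9) = 0.1700/0.2500 = 0.6800
Terminal stock prices: S_uu = 119, S_ud = 93.15, S_dd = 72.9
Terminal payoffs (K − S): max(-6.025, 0) = 0, max(19.85, 0) = 19.85, max(40.1, 0) = 40.1
Node u (S = 103.5): continuation = 1/1.07·[0.6800·0.0000 + 0.3200·19.8500] = 5.9364; exercise value = 9.5000 > continuation, so V_u = 9.5000 (exercise)
Node d (S = 81): continuation = 1/1.07·[0.6800·19.8500 + 0.3200·40.1000] = 24.6075; exercise value = 32.0000 > continuation, so V_d = 32.0000 (exercise)
Node 0 (S = 90): continuation = 1/1.07·[0.6800·9.5000 + 0.3200·32.0000] = 15.6075; exercise value = 23.0000 > continuation, so V_0 = 23.0000 (exercise)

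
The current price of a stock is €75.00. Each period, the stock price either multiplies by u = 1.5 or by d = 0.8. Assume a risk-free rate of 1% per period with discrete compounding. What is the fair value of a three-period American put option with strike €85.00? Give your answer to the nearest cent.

€21.48

Risk-neutral probability p = (1 + 0.01 − 0.8)/(1.5 − 0.8) = 0.2100/0.7000 = 0.3000
Terminal stock prices: S_uuu = 253.1, S_uud = 135, S_udd = 72, S_ddd = 38.4
Terminal payoffs (K − S): max(-168.1, 0) = 0, max(-50, 0) = 0, max(13, 0) = 13, max(46.6, 0) = 46.6
Node uu (S = 168.8): continuation = 1/1.01·[0.3000·0.0000 + 0.7000·0.0000] = 0.0000; exercise value = 0.0000 ≤ continuation, so V_uu = 0.0000
Node ud (S = 90): continuation = 1/1.01·[0.3000·0.0000 + 0.7000·13.0000] = 9.0099; exercise value = 0.0000 ≤ continuation, so V_ud = 9.0099
Node dd (S = 48): continuation = 1/1.01·[0.3000·13.0000 + 0.7000·46.6000] = 36.1584; exercise value = 37.0000 > continuation, so V_dd = 37.0000 (exercise)
Node u (S = 112.5): continuation = 1/1.01·[0.3000·0.0000 + 0.7000·9.0099] = 6.2445; exercise value = 0.0000 ≤ continuation, so V_u = 6.2445
Node d (S = 60): continuation = 1/1.01·[0.3000·9.0099 + 0.7000·37.0000] = 28.3198; exercise value = 25.0000 ≤ continuation, so V_d = 28.3198
Node 0 (S = 75): continuation = 1/1.01·[0.3000·6.2445 + 0.7000·28.3198] = 21.4824; exercise value = 10.0000 ≤ continuation, so V_0 = 21.4824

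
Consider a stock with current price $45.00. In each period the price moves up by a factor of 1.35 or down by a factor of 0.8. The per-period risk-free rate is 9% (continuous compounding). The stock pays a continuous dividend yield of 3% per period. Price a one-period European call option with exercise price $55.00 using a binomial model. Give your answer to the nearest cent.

$2.50

Per-period risk-free factor R = e^0.09 = 1.0942; dividend-adjusted growth = e^(0.09−0.03) = 1.0618.
Risk-neutral probability p = (1.0618 − 0.8)/(1.35 − 0.8) = 0.2618/0.5500 = 0.4761
Terminal stock prices: S_u = 60.75, S_d = 36
Terminal payoffs (S − K): max(5.75, 0) = 5.75, max(-19, 0) = 0
Node 0 (S = 45): V_0 = e^(−0.09)·[0.4761·5.7500 + 0.5239·0.0000] = 2.5018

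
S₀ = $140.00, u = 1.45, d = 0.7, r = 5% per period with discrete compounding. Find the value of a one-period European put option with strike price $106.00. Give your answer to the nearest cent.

$4.06

Risk-neutral probability p = (1 + 0.05 − 0.7)/(1.45 − 0.7) = 0.3500/0.7500 = 0.4667
Terminal stock prices: S_u = 203, S_d = 98
Terminal payoffs (K − S): max(-97, 0) = 0, max(8, 0) = 8
Node 0 (S = 140): V_0 = 1/1.05·[0.4667·0.0000 + 0.5333·8.0000] = 4.0635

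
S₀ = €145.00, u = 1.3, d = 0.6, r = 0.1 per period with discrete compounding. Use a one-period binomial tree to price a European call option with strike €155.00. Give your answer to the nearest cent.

€21.75

Risk-neutral probability p = (1 + 0.1 − 0.6)/(1.3 − 0.6) = 0.5000/0.7000 = 0.7143
Terminal stock prices: S_u = 188.5, S_d = 87
Terminal payoffs (S − K): max(33.5, 0) = 33.5, max(-68, 0) = 0
Node 0 (S = 145): V_0 = 1/1.1·[0.7143·33.5000 + 0.2857·0.0000] = 21.7532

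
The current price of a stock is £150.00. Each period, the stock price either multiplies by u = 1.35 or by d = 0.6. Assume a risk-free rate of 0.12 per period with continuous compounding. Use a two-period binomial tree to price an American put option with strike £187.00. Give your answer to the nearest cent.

Risk-neutral probability p = (e^0.12 − 0.6)/(1.35 − 0.6) = 0.5275/0.7500 = 0.7033
Terminal stock prices: S_uu = 273.4, S_ud = 121.5, S_dd = 54
Terminal payoffs (K − S): max(-86.38, 0) = 0, max(65.5, 0) = 65.5, max(133, 0) = 133
Node u (S = 202.5): continuation = e^(−0.12)·[0.7033·0.0000 + 0.2967·65.5000] = 17.2346; exercise value = 0.0000 ≤ continuation, so V_u = 17.2346
Node d (S = 90): continuation = e^(−0.12)·[0.7033·65.5000 + 0.2967·133.0000] = 75.8541; exercise value = 97.0000 > continuation, so V_d = 97.0000 (exercise)
Node 0 (S = 150): continuation = e^(−0.12)·[0.7033·17.2346 + 0.2967·97.0000] = 36.2739; exercise value = 37.0000 > continuation, so V_0 = 37.0000 (exercise)

£37.00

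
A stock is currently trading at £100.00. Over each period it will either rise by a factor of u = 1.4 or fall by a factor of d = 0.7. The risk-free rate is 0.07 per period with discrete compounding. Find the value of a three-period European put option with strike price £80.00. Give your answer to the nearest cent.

£7.19

Risk-neutral probability p = (1 + 0.07 − 0.7)/(1.4 − 0.7) = 0.3700/0.7000 = 0.5286
Terminal stock prices: S_uuu = 274.4, S_uud = 137.2, S_udd = 68.6, S_ddd = 34.3
Terminal payoffs (K − S): max(-194.4, 0) = 0, max(-57.2, 0) = 0, max(11.4, 0) = 11.4, max(45.7, 0) = 45.7
Node uu (S = 196): V_uu = 1/1.07·[0.5286·0.0000 + 0.4714·0.0000] = 0.0000
Node ud (S = 98): V_ud = 1/1.07·[0.5286·0.0000 + 0.4714·11.4000] = 5.0227
Node dd (S = 49): V_dd = 1/1.07·[0.5286·11.4000 + 0.4714·45.7000] = 25.7664
Node u (S = 140): V_u = 1/1.07·[0.5286·0.0000 + 0.4714·5.0227] = 2.2129
Node d (S = 70): V_d = 1/1.07·[0.5286·5.0227 + 0.4714·25.7664] = 13.8335
Node 0 (S = 100): V_0 = 1/1.07·[0.5286·2.2129 + 0.4714·13.8335] = 7.1880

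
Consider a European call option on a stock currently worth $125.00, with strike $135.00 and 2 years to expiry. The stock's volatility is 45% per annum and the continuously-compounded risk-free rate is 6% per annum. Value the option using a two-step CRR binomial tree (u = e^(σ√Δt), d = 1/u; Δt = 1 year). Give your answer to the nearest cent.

$31.78

CRR parameters: u = e^(σ√Δt) = e^(0.45·√1) = 1.5683, d = 1/u = 0.6376
Per-period rate: rΔt = 0.06·1 = 0.06, so R = e^0.06 = 1.0618
Risk-neutral probability p = (e^0.06 − 0.6376)/(1.5683 − 0.6376) = 0.4242/0.9307 = 0.4558
Terminal stock prices: S_uu = 307.5, S_ud = 125, S_dd = 50.82
Terminal payoffs (S − K): max(172.5, 0) = 172.5, max(-10, 0) = 0, max(-84.18, 0) = 0
Node u (S = 196): V_u = e^(−0.06)·[0.4558·172.4504 + 0.5442·0.0000] = 74.0259
Node d (S = 79.7): V_d = e^(−0.06)·[0.4558·0.0000 + 0.5442·0.0000] = 0.0000
Node 0 (S = 125): V_0 = e^(−0.06)·[0.4558·74.0259 + 0.5442·0.0000] = 31.7763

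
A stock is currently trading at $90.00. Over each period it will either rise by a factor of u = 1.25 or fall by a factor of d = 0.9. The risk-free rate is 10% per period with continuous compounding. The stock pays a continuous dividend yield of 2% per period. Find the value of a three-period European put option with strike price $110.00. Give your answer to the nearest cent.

Per-period risk-free factor R = e^0.1 = 1.1052; dividend-adjusted growth = e^(0.1−0.02) = 1.0833.
Risk-neutral probability p = (1.0833 − 0.9)/(1.25 − 0.9) = 0.1833/0.3500 = 0.5237
Terminal stock prices: S_uuu = 175.8, S_uud = 126.6, S_udd = 91.12, S_ddd = 65.61
Terminal payoffs (K − S): max(-65.78, 0) = 0, max(-16.56, 0) = 0, max(18.88, 0) = 18.88, max(44.39, 0) = 44.39
Node uu (S = 140.6): V_uu = e^(−0.1)·[0.5237·0.0000 + 0.4763·0.0000] = 0.0000
Node ud (S = 101.2): V_ud = e^(−0.1)·[0.5237·0.0000 + 0.4763·18.8750] = 8.1350
Node dd (S = 72.9): V_dd = e^(−0.1)·[0.5237·18.8750 + 0.4763·44.3900] = 28.0756
Node u (S = 112.5): V_u = e^(−0.1)·[0.5237·0.0000 + 0.4763·8.1350] = 3.5062
Node d (S = 81): V_d = e^(−0.1)·[0.5237·8.1350 + 0.4763·28.0756] = 15.9552
Node 0 (S = 90): V_0 = e^(−0.1)·[0.5237·3.5062 + 0.4763·15.9552] = 8.5380

$8.54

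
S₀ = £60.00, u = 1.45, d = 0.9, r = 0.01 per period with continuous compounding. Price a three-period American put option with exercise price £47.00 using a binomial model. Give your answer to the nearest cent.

Risk-neutral probability p = (e^0.01 − 0.9)/(1.45 − 0.9) = 0.1101/0.5500 = 0.2001
Terminal stock prices: S_uuu = 182.9, S_uud = 113.5, S_udd = 70.47, S_ddd = 43.74
Terminal payoffs (K − S): max(-135.9, 0) = 0, max(-66.54, 0) = 0, max(-23.47, 0) = 0, max(3.26, 0) = 3.26
Node uu (S = 126.2): continuation = e^(−0.01)·[0.2001·0.0000 + 0.7999·0.0000] = 0.0000; exercise value = 0.0000 ≤ continuation, so V_uu = 0.0000
Node ud (S = 78.3): continuation = e^(−0.01)·[0.2001·0.0000 + 0.7999·0.0000] = 0.0000; exercise value = 0.0000 ≤ continuation, so V_ud = 0.0000
Node dd (S = 48.6): continuation = e^(−0.01)·[0.2001·0.0000 + 0.7999·3.2600] = 2.5818; exercise value = 0.0000 ≤ continuation, so V_dd = 2.5818
Node u (S = 87): continuation = e^(−0.01)·[0.2001·0.0000 + 0.7999·0.0000] = 0.0000; exercise value = 0.0000 ≤ continuation, so V_u = 0.0000
Node d (S = 54): continuation = e^(−0.01)·[0.2001·0.0000 + 0.7999·2.5818] = 2.0446; exercise value = 0.0000 ≤ continuation, so V_d = 2.0446
Node 0 (S = 60): continuation = e^(−0.01)·[0.2001·0.0000 + 0.7999·2.0446] = 1.6192; exercise value = 0.0000 ≤ continuation, so V_0 = 1.6192

£1.62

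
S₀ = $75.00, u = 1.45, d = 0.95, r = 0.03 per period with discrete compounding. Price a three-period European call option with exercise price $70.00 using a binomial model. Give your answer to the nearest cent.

Risk-neutral probability p = (1 + 0.03 − 0.95)/(1.45 − 0.95) = 0.0800/0.5000 = 0.1600
Terminal stock prices: S_uuu = 228.6, S_uud = 149.8, S_udd = 98.15, S_ddd = 64.3
Terminal payoffs (S − K): max(158.6, 0) = 158.6, max(79.8, 0) = 79.8, max(28.15, 0) = 28.15, max(-5.697, 0) = 0
Node uu (S = 157.7): V_uu = 1/1.03·[0.1600·158.6469 + 0.8400·79.8031] = 89.7263
Node ud (S = 103.3): V_ud = 1/1.03·[0.1600·79.8031 + 0.8400·28.1469] = 35.3513
Node dd (S = 67.69): V_dd = 1/1.03·[0.1600·28.1469 + 0.8400·0.0000] = 4.3723
Node u (S = 108.8): V_u = 1/1.03·[0.1600·89.7263 + 0.8400·35.3513] = 42.7683
Node d (S = 71.25): V_d = 1/1.03·[0.1600·35.3513 + 0.8400·4.3723] = 9.0573
Node 0 (S = 75): V_0 = 1/1.03·[0.1600·42.7683 + 0.8400·9.0573] = 14.0301

$14.03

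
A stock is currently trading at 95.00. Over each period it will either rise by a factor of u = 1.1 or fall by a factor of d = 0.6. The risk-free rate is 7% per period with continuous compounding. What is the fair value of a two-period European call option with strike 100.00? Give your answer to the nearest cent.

11.61

Risk-neutral probability p = (e^0.07 − 0.6)/(1.1 − 0.6) = 0.4725/0.5000 = 0.9450
Terminal stock prices: S_uu = 115, S_ud = 62.7, S_dd = 34.2
Terminal payoffs (S − K): max(14.95, 0) = 14.95, max(-37.3, 0) = 0, max(-65.8, 0) = 0
Node u (S = 104.5): V_u = e^(−0.07)·[0.9450·14.9500 + 0.0550·0.0000] = 13.1729
Node d (S = 57): V_d = e^(−0.07)·[0.9450·0.0000 + 0.0550·0.0000] = 0.0000
Node 0 (S = 95): V_0 = e^(−0.07)·[0.9450·13.1729 + 0.0550·0.0000] = 11.6070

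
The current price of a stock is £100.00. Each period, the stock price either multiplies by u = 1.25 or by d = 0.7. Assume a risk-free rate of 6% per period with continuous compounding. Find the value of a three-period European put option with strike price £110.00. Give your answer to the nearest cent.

Risk-neutral probability p = (e^0.06 − 0.7)/(1.25 − 0.7) = 0.3618/0.5500 = 0.6579
Terminal stock prices: S_uuu = 195.3, S_uud = 109.4, S_udd = 61.25, S_ddd = 34.3
Terminal payoffs (K − S): max(-85.31, 0) = 0, max(0.625, 0) = 0.625, max(48.75, 0) = 48.75, max(75.7, 0) = 75.7
Node uu (S = 156.2): V_uu = e^(−0.06)·[0.6579·0.0000 + 0.3421·0.6250] = 0.2014
Node ud (S = 87.5): V_ud = e^(−0.06)·[0.6579·0.6250 + 0.3421·48.7500] = 16.0941
Node dd (S = 49): V_dd = e^(−0.06)·[0.6579·48.7500 + 0.3421·75.7000] = 54.5941
Node u (S = 125): V_u = e^(−0.06)·[0.6579·0.2014 + 0.3421·16.0941] = 5.3102
Node d (S = 70): V_d = e^(−0.06)·[0.6579·16.0941 + 0.3421·54.5941] = 27.5612
Node 0 (S = 100): V_0 = e^(−0.06)·[0.6579·5.3102 + 0.3421·27.5612] = 12.1700

£12.17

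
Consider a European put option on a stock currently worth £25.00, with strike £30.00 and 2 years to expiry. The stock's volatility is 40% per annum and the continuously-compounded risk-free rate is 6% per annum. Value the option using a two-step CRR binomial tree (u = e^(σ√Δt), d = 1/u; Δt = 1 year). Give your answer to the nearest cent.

CRR parameters: u = e^(σ√Δt) = e^(0.4·√1) = 1.4918, d = 1/u = 0.6703
Per-period rate: rΔt = 0.06·1 = 0.06, so R = e^0.06 = 1.0618
Risk-neutral probability p = (e^0.06 − 0.6703)/(1.4918 − 0.6703) = 0.3915/0.8215 = 0.4766
Terminal stock prices: S_uu = 55.64, S_ud = 25, S_dd = 11.23
Terminal payoffs (K − S): max(-25.64, 0) = 0, max(5, 0) = 5, max(18.77, 0) = 18.77
Node u (S = 37.3): V_u = e^(−0.06)·[0.4766·0.0000 + 0.5234·5.0000] = 2.4647
Node d (S = 16.76): V_d = e^(−0.06)·[0.4766·5.0000 + 0.5234·18.7668] = 11.4949
Node 0 (S = 25): V_0 = e^(−0.06)·[0.4766·2.4647 + 0.5234·11.4949] = 6.7725

£6.77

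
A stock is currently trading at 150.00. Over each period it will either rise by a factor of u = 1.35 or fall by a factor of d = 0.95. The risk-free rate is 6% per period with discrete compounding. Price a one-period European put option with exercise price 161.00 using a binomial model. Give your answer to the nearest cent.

12.65

Risk-neutral probability p = (1 + 0.06 − 0.95)/(1.35 − 0.95) = 0.1100/0.4000 = 0.2750
Terminal stock prices: S_u = 202.5, S_d = 142.5
Terminal payoffs (K − S): max(-41.5, 0) = 0, max(18.5, 0) = 18.5
Node 0 (S = 150): V_0 = 1/1.06·[0.2750·0.0000 + 0.7250·18.5000] = 12.6533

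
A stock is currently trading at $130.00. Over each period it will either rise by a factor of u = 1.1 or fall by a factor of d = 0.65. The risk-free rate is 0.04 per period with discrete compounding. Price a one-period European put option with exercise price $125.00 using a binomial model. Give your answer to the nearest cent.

$5.19

Risk-neutral probability p = (1 + 0.04 − 0.65)/(1.1 − 0.65) = 0.3900/0.4500 = 0.8667
Terminal stock prices: S_u = 143, S_d = 84.5
Terminal payoffs (K − S): max(-18, 0) = 0, max(40.5, 0) = 40.5
Node 0 (S = 130): V_0 = 1/1.04·[0.8667·0.0000 + 0.1333·40.5000] = 5.1923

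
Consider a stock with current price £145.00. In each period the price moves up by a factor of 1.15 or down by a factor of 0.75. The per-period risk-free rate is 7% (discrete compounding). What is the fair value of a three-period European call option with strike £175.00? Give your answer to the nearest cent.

£19.03

Risk-neutral probability p = (1 + 0.07 − 0.75)/(1.15 − 0.75) = 0.3200/0.4000 = 0.8000
Terminal stock prices: S_uuu = 220.5, S_uud = 143.8, S_udd = 93.8, S_ddd = 61.17
Terminal payoffs (S − K): max(45.53, 0) = 45.53, max(-31.18, 0) = 0, max(-81.2, 0) = 0, max(-113.8, 0) = 0
Node uu (S = 191.8): V_uu = 1/1.07·[0.8000·45.5269 + 0.2000·0.0000] = 34.0388
Node ud (S = 125.1): V_ud = 1/1.07·[0.8000·0.0000 + 0.2000·0.0000] = 0.0000
Node dd (S = 81.56): V_dd = 1/1.07·[0.8000·0.0000 + 0.2000·0.0000] = 0.0000
Node u (S = 166.8): V_u = 1/1.07·[0.8000·34.0388 + 0.2000·0.0000] = 25.4496
Node d (S = 108.8): V_d = 1/1.07·[0.8000·0.0000 + 0.2000·0.0000] = 0.0000
Node 0 (S = 145): V_0 = 1/1.07·[0.8000·25.4496 + 0.2000·0.0000] = 19.0277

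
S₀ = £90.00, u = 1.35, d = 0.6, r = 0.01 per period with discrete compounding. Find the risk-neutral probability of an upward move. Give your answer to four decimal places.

p = 0.5467

Risk-neutral probability p = (1 + 0.01 − 0.6)/(1.35 − 0.6) = 0.4100/0.7500 = 0.5467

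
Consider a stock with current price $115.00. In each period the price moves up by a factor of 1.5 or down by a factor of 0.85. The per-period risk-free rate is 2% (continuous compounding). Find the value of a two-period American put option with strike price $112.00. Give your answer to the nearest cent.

$15.14

Risk-neutral probability p = (e^0.02 − 0.85)/(1.5 − 0.85) = 0.1702/0.6500 = 0.2618
Terminal stock prices: S_uu = 258.8, S_ud = 146.6, S_dd = 83.09
Terminal payoffs (K − S): max(-146.8, 0) = 0, max(-34.62, 0) = 0, max(28.91, 0) = 28.91
Node u (S = 172.5): continuation = e^(−0.02)·[0.2618·0.0000 + 0.7382·0.0000] = 0.0000; exercise value = 0.0000 ≤ continuation, so V_u = 0.0000
Node d (S = 97.75): continuation = e^(−0.02)·[0.2618·0.0000 + 0.7382·28.9125] = 20.9192; exercise value = 14.2500 ≤ continuation, so V_d = 20.9192
Node 0 (S = 115): continuation = e^(−0.02)·[0.2618·0.0000 + 0.7382·20.9192] = 15.1358; exercise value = 0.0000 ≤ continuation, so V_0 = 15.1358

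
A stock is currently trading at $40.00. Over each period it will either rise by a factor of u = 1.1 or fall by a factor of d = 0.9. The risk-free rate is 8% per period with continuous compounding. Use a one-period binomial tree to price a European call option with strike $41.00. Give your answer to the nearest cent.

Risk-neutral probability p = (e^0.08 − 0.9)/(1.1 − 0.9) = 0.1833/0.2000 = 0.9164
Terminal stock prices: S_u = 44, S_d = 36
Terminal payoffs (S − K): max(3, 0) = 3, max(-5, 0) = 0
Node 0 (S = 40): V_0 = e^(−0.08)·[0.9164·3.0000 + 0.0836·0.0000] = 2.5379

$2.54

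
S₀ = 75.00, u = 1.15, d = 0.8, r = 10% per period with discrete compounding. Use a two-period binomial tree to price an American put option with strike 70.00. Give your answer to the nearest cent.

Risk-neutral probability p = (1 + 0.1 − 0.8)/(1.15 − 0.8) = 0.3000/0.3500 = 0.8571
Terminal stock prices: S_uu = 99.19, S_ud = 69, S_dd = 48
Terminal payoffs (K − S): max(-29.19, 0) = 0, max(1, 0) = 1, max(22, 0) = 22
Node u (S = 86.25): continuation = 1/1.1·[0.8571·0.0000 + 0.1429·1.0000] = 0.1299; exercise value = 0.0000 ≤ continuation, so V_u = 0.1299
Node d (S = 60): continuation = 1/1.1·[0.8571·1.0000 + 0.1429·22.0000] = 3.6364; exercise value = 10.0000 > continuation, so V_d = 10.0000 (exercise)
Node 0 (S = 75): continuation = 1/1.1·[0.8571·0.1299 + 0.1429·10.0000] = 1.3999; exercise value = 0.0000 ≤ continuation, so V_0 = 1.3999

1.40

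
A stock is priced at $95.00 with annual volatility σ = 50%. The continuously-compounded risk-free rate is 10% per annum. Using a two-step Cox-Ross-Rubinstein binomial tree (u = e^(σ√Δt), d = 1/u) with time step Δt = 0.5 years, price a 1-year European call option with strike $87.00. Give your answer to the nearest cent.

CRR parameters: u = e^(σ√Δt) = e^(0.5·√0.5) = 1.4241, d = 1/u = 0.7022
Per-period rate: rΔt = 0.1·0.5 = 0.05, so R = e^0.05 = 1.0513
Risk-neutral probability p = (e^0.05 − 0.7022)/(1.4241 − 0.7022) = 0.3491/0.7219 = 0.4835
Terminal stock prices: S_uu = 192.7, S_ud = 95, S_dd = 46.84
Terminal payoffs (S − K): max(105.7, 0) = 105.7, max(8, 0) = 8, max(-40.16, 0) = 0
Node u (S = 135.3): V_u = e^(−0.05)·[0.4835·105.6709 + 0.5165·8.0000] = 52.5343
Node d (S = 66.71): V_d = e^(−0.05)·[0.4835·8.0000 + 0.5165·0.0000] = 3.6797
Node 0 (S = 95): V_0 = e^(−0.05)·[0.4835·52.5343 + 0.5165·3.6797] = 25.9713

$25.97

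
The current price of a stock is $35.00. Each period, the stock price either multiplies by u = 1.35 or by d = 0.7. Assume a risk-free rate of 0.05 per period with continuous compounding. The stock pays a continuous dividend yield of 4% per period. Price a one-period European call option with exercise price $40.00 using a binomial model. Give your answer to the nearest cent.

Per-period risk-free factor R = e^0.05 = 1.0513; dividend-adjusted growth = e^(0.05−0.04) = 1.0101.
Risk-neutral probability p = (1.0101 − 0.7)/(1.35 − 0.7) = 0.3101/0.6500 = 0.4770
Terminal stock prices: S_u = 47.25, S_d = 24.5
Terminal payoffs (S − K): max(7.25, 0) = 7.25, max(-15.5, 0) = 0
Node 0 (S = 35): V_0 = e^(−0.05)·[0.4770·7.2500 + 0.5230·0.0000] = 3.2896

$3.29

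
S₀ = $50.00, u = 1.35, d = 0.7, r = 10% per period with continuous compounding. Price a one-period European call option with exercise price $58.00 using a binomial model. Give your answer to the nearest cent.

Risk-neutral probability p = (e^0.1 − 0.7)/(1.35 − 0.7) = 0.4052/0.6500 = 0.6233
Terminal stock prices: S_u = 67.5, S_d = 35
Terminal payoffs (S − K): max(9.5, 0) = 9.5, max(-23, 0) = 0
Node 0 (S = 50): V_0 = e^(−0.1)·[0.6233·9.5000 + 0.3767·0.0000] = 5.3582

$5.36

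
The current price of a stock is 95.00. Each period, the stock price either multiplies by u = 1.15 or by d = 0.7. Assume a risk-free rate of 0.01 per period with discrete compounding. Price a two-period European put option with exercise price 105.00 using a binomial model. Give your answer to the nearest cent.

Risk-neutral probability p = (1 + 0.01 − 0.7)/(1.15 − 0.7) = 0.3100/0.4500 = 0.6889
Terminal stock prices: S_uu = 125.6, S_ud = 76.47, S_dd = 46.55
Terminal payoffs (K − S): max(-20.64, 0) = 0, max(28.53, 0) = 28.53, max(58.45, 0) = 58.45
Node u (S = 109.2): V_u = 1/1.01·[0.6889·0.0000 + 0.3111·28.5250] = 8.7866
Node d (S = 66.5): V_d = 1/1.01·[0.6889·28.5250 + 0.3111·58.4500] = 37.4604
Node 0 (S = 95): V_0 = 1/1.01·[0.6889·8.7866 + 0.3111·37.4604] = 17.5320

17.53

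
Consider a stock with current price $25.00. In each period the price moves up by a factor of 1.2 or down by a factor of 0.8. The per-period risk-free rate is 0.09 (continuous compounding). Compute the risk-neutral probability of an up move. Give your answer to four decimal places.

Risk-neutral probability p = (e^0.09 − 0.8)/(1.2 − 0.8) = 0.2942/0.4000 = 0.7354

p = 0.7354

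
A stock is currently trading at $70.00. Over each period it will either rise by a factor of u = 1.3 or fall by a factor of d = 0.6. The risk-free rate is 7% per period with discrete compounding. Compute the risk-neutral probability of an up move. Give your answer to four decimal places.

p = 0.6714

Risk-neutral probability p = (1 + 0.07 − 0.6)/(1.3 − 0.6) = 0.4700/0.7000 = 0.6714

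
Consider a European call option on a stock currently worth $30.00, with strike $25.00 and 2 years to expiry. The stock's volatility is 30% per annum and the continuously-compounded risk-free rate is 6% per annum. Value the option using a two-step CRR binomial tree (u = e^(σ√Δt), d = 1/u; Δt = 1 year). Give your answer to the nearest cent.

CRR parameters: u = e^(σ√Δt) = e^(0.3·√1) = 1.3499, d = 1/u = 0.7408
Per-period rate: rΔt = 0.06·1 = 0.06, so R = e^0.06 = 1.0618
Risk-neutral probability p = (e^0.06 − 0.7408)/(1.3499 − 0.7408) = 0.3210/0.6090 = 0.5271
Terminal stock prices: S_uu = 54.66, S_ud = 30, S_dd = 16.46
Terminal payoffs (S − K): max(29.66, 0) = 29.66, max(5, 0) = 5, max(-8.536, 0) = 0
Node u (S = 40.5): V_u = e^(−0.06)·[0.5271·29.6636 + 0.4729·5.0000] = 16.9517
Node d (S = 22.22): V_d = e^(−0.06)·[0.5271·5.0000 + 0.4729·0.0000] = 2.4820
Node 0 (S = 30): V_0 = e^(−0.06)·[0.5271·16.9517 + 0.4729·2.4820] = 9.5201

$9.52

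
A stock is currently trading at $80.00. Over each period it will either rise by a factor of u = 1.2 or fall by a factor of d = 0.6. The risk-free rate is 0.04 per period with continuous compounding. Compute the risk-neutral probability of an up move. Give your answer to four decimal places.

p = 0.7347

Risk-neutral probability p = (e^0.04 − 0.6)/(1.2 − 0.6) = 0.4408/0.6000 = 0.7347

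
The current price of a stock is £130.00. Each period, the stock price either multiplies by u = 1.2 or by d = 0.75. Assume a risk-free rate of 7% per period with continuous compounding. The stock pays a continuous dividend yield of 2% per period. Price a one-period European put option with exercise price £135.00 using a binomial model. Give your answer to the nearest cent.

£11.56

Per-period risk-free factor R = e^0.07 = 1.0725; dividend-adjusted growth = e^(0.07−0.02) = 1.0513.
Risk-neutral probability p = (1.0513 − 0.75)/(1.2 − 0.75) = 0.3013/0.4500 = 0.6695
Terminal stock prices: S_u = 156, S_d = 97.5
Terminal payoffs (K − S): max(-21, 0) = 0, max(37.5, 0) = 37.5
Node 0 (S = 130): V_0 = e^(−0.07)·[0.6695·0.0000 + 0.3305·37.5000] = 11.5562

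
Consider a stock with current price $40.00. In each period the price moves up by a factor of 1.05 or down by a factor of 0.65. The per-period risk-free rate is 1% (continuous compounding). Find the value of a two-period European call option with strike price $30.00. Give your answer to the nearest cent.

$11.20

Risk-neutral probability p = (e^0.01 − 0.65)/(1.05 − 0.65) = 0.3601/0.4000 = 0.9001
Terminal stock prices: S_uu = 44.1, S_ud = 27.3, S_dd = 16.9
Terminal payoffs (S − K): max(14.1, 0) = 14.1, max(-2.7, 0) = 0, max(-13.1, 0) = 0
Node u (S = 42): V_u = e^(−0.01)·[0.9001·14.1000 + 0.0999·0.0000] = 12.5655
Node d (S = 26): V_d = e^(−0.01)·[0.9001·0.0000 + 0.0999·0.0000] = 0.0000
Node 0 (S = 40): V_0 = e^(−0.01)·[0.9001·12.5655 + 0.0999·0.0000] = 11.1980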